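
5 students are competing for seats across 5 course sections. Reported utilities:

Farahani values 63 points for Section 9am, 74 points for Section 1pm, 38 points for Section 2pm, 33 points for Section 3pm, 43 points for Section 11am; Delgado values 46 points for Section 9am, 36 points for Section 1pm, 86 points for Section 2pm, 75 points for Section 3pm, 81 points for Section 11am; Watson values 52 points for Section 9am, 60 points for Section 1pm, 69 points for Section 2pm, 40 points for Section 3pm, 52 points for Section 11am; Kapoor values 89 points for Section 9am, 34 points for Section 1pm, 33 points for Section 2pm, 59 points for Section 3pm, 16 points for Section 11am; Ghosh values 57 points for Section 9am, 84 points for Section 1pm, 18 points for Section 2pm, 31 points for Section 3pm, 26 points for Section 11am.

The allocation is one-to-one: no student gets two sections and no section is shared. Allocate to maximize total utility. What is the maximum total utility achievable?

This is a one-to-one assignment (maximum-weight bipartite matching).
Optimal: Farahani→Section 11am (43 points), Delgado→Section 3pm (75 points), Watson→Section 2pm (69 points), Kapoor→Section 9am (89 points), Ghosh→Section 1pm (84 points) — total 43+75+69+89+84 = 360 points.
Column-greedy (each section in turn goes to its best remaining student) gives 342 points, worse by 18.
Next-best assignment: Farahani→Section 9am, Delgado→Section 11am, Watson→Section 2pm, Kapoor→Section 3pm, Ghosh→Section 1pm = 356 points.

Max total: 360 points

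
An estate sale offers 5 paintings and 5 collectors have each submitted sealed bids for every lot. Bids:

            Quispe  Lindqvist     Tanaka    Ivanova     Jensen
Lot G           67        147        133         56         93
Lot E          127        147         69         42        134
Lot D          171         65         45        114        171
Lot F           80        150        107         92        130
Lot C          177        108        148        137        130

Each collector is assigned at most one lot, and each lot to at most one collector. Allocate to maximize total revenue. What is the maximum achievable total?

Maximum total: $725

Optimal: Quispe→Lot D ($171), Lindqvist→Lot F ($150), Tanaka→Lot G ($133), Ivanova→Lot C ($137), Jensen→Lot E ($134) — total 171+150+133+137+134 = $725.
Max-entry greedy (repeatedly take the single best remaining cell) gives $673, worse by 52.
Checked against all permutations: $725 is optimal.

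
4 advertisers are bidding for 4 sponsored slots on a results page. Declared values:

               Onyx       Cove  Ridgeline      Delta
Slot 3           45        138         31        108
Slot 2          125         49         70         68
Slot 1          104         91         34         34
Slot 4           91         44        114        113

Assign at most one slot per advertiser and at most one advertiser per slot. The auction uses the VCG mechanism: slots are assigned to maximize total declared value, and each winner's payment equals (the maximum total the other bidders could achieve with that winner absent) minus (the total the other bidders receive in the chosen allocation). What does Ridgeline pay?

Efficient allocation: Onyx→Slot 2 ($125), Cove→Slot 1 ($91), Ridgeline→Slot 4 ($114), Delta→Slot 3 ($108); total welfare W = $438.
Ridgeline receives Slot 4 at value $114, so the others get W − 114 = $324.
Without Ridgeline: best allocation of the remaining 3 bidders over all 4 slots is Onyx→Slot 2 ($125), Cove→Slot 3 ($138), Delta→Slot 4 ($113), total $376.
VCG payment = (others' best without Ridgeline) − (others' welfare with Ridgeline) = 376 − 324 = $52.

Ridgeline pays $52.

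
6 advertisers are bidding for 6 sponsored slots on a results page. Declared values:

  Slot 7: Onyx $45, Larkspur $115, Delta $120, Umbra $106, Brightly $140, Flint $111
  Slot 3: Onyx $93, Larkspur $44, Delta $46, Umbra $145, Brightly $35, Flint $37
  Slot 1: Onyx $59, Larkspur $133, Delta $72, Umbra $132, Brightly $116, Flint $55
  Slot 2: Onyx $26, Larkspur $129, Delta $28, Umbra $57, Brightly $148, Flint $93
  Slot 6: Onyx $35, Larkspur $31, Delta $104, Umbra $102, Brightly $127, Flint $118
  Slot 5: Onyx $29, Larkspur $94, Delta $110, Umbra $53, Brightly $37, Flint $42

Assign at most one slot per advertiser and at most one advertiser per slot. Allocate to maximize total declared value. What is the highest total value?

Optimal: Onyx→Slot 3 ($93), Larkspur→Slot 2 ($129), Delta→Slot 5 ($110), Umbra→Slot 1 ($132), Brightly→Slot 7 ($140), Flint→Slot 6 ($118) — total 93+129+110+132+140+118 = $722.
Max-entry greedy (repeatedly take the single best remaining cell) gives $693, worse by 29.
Every other assignment is strictly worse.

Max total: $722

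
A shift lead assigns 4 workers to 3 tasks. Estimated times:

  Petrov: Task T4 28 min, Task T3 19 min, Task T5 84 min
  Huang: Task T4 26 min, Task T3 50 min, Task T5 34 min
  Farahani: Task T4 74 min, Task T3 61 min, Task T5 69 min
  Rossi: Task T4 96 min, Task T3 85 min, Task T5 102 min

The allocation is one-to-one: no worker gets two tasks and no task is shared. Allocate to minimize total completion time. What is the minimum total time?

This is the linear assignment problem.
Optimal: Huang→Task T4 (26 min), Petrov→Task T3 (19 min), Farahani→Task T5 (69 min) — total 26+19+69 = 114 min.
Next-best assignment: Petrov→Task T4, Farahani→Task T3, Huang→Task T5 = 123 min.
Swapping Huang↔Petrov (Huang→Task T3 50 min, Petrov→Task T4 28 min) adds 33.
Checked against all permutations: 114 min is optimal.

Min total: 114 min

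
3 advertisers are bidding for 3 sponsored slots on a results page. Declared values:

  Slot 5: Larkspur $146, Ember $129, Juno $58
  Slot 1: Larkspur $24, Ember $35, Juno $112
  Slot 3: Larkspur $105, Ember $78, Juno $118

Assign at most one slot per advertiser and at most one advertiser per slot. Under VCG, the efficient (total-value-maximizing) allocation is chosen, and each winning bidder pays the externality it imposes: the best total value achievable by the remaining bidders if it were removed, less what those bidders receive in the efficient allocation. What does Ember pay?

Ember pays $47.

Efficient allocation: Larkspur→Slot 3 ($105), Ember→Slot 5 ($129), Juno→Slot 1 ($112); total welfare W = $346.
Ember receives Slot 5 at value $129, so the others get W − 129 = $217.
Without Ember: best allocation of the remaining 2 bidders over all 3 slots is Larkspur→Slot 5 ($146), Juno→Slot 3 ($118), total $264.
VCG payment = (others' best without Ember) − (others' welfare with Ember) = 264 − 217 = $47.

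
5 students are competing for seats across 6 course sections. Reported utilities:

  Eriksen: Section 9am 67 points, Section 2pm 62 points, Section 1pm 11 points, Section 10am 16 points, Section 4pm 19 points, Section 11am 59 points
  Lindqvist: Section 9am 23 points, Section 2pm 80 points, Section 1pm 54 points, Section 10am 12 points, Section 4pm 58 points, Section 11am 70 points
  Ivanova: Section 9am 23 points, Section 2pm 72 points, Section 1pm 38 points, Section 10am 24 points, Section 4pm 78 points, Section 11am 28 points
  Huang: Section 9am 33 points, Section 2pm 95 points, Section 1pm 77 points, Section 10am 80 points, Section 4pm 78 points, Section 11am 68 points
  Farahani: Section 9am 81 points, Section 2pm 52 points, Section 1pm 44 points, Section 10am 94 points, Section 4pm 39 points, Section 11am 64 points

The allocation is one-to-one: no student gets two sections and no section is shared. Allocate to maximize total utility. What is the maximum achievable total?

This is the linear assignment problem.
Optimal: Eriksen→Section 9am (67 points), Lindqvist→Section 11am (70 points), Ivanova→Section 4pm (78 points), Huang→Section 2pm (95 points), Farahani→Section 10am (94 points) — total 67+70+78+95+94 = 404 points.
Next-best assignment: Eriksen→Section 9am, Lindqvist→Section 2pm, Ivanova→Section 4pm, Huang→Section 1pm, Farahani→Section 10am = 396 points.
Swapping Huang↔Eriksen (Huang→Section 9am 33 points, Eriksen→Section 2pm 62 points) loses 67.
Checked against all permutations: 404 points is optimal.

Maximum total: 404 points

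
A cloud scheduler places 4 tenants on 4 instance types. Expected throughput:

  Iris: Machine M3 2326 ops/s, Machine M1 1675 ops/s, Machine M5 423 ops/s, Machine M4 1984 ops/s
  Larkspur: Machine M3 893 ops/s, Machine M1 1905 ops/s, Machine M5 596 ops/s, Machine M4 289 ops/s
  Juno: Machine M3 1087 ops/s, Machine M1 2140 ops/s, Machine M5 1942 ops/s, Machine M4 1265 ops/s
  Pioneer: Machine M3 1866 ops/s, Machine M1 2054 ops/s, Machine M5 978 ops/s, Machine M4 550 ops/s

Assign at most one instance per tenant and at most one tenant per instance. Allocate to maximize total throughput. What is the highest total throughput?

Optimal: Iris→Machine M4 (1984 ops/s), Larkspur→Machine M1 (1905 ops/s), Juno→Machine M5 (1942 ops/s), Pioneer→Machine M3 (1866 ops/s) — total 1984+1905+1942+1866 = 7697 ops/s.
Row-greedy (each tenant in turn takes its best remaining instance) gives 6723 ops/s, worse by 974.
Next-best assignment: Iris→Machine M4, Larkspur→Machine M3, Juno→Machine M5, Pioneer→Machine M1 = 6873 ops/s.
Checked against all permutations: 7697 ops/s is optimal.

Max total: 7697 ops/s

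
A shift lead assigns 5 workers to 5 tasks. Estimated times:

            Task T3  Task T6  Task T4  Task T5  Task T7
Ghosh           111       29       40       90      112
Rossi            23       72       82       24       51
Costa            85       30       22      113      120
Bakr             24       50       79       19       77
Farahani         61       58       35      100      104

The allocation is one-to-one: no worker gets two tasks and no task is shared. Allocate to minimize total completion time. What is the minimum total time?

Min total: 182 min

Optimal: Ghosh→Task T6 (29 min), Rossi→Task T7 (51 min), Costa→Task T4 (22 min), Bakr→Task T5 (19 min), Farahani→Task T3 (61 min) — total 29+51+22+19+61 = 182 min.
Min-entry greedy (repeatedly take the single cheapest remaining cell) gives 197 min, worse by 15.
Swapping Ghosh↔Costa (Ghosh→Task T4 40 min, Costa→Task T6 30 min) adds 19.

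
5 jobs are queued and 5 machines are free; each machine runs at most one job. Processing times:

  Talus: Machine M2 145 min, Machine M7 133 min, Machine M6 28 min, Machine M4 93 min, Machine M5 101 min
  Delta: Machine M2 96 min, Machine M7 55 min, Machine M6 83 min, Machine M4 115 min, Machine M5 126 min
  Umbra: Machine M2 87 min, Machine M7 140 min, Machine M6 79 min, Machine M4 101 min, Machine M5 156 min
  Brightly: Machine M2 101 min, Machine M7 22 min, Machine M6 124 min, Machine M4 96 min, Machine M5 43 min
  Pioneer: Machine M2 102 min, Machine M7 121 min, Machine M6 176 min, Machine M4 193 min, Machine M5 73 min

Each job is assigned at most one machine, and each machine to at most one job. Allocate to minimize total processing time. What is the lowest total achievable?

Min total: 320 min

This is a one-to-one assignment (minimum-cost bipartite matching).
Optimal: Talus→Machine M6 (28 min), Delta→Machine M2 (96 min), Umbra→Machine M4 (101 min), Brightly→Machine M7 (22 min), Pioneer→Machine M5 (73 min) — total 28+96+101+22+73 = 320 min.
Min-entry greedy (repeatedly take the single cheapest remaining cell) gives 325 min, worse by 5.
Swapping Umbra↔Delta (Umbra→Machine M2 87 min, Delta→Machine M4 115 min) adds 5.
Every other assignment is strictly worse.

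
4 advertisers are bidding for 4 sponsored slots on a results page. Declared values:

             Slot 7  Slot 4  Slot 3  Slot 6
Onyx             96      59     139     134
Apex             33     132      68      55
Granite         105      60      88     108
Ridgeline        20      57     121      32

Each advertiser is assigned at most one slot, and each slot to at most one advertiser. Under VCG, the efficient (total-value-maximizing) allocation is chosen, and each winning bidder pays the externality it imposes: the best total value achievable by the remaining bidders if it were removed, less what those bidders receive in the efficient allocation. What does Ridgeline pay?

Efficient allocation: Onyx→Slot 6 ($134), Apex→Slot 4 ($132), Granite→Slot 7 ($105), Ridgeline→Slot 3 ($121); total welfare W = $492.
Ridgeline receives Slot 3 at value $121, so the others get W − 121 = $371.
Without Ridgeline: best allocation of the remaining 3 bidders over all 4 slots is Onyx→Slot 3 ($139), Apex→Slot 4 ($132), Granite→Slot 6 ($108), total $379.
VCG payment = (others' best without Ridgeline) − (others' welfare with Ridgeline) = 379 − 371 = $8.

Ridgeline pays $8.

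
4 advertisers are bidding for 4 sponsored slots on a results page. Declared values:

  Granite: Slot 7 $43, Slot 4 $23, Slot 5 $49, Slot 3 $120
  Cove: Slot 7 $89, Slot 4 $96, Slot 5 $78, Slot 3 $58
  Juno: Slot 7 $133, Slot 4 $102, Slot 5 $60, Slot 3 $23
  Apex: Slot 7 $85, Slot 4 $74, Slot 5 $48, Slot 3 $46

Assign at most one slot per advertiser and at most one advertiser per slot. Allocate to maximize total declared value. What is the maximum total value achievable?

Treat this as an assignment problem: match each advertiser to one slot.
Optimal: Granite→Slot 3 ($120), Cove→Slot 5 ($78), Juno→Slot 7 ($133), Apex→Slot 4 ($74) — total 120+78+133+74 = $405.
Row-greedy (each advertiser in turn takes its best remaining slot) gives $397, worse by 8.
Checked against all permutations: $405 is optimal.

Max total: $405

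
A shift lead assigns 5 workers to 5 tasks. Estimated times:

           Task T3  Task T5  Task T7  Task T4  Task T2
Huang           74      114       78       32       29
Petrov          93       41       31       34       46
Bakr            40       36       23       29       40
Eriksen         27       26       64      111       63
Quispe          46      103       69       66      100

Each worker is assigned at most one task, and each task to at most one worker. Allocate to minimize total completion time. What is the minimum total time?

Min total: 158 min

Optimal: Huang→Task T2 (29 min), Petrov→Task T4 (34 min), Bakr→Task T7 (23 min), Eriksen→Task T5 (26 min), Quispe→Task T3 (46 min) — total 29+34+23+26+46 = 158 min.
Row-greedy (each worker in turn takes its cheapest remaining task) gives 161 min, worse by 3.
Next-best assignment: Huang→Task T2, Petrov→Task T7, Bakr→Task T4, Eriksen→Task T5, Quispe→Task T3 = 161 min.
Every other assignment is strictly worse.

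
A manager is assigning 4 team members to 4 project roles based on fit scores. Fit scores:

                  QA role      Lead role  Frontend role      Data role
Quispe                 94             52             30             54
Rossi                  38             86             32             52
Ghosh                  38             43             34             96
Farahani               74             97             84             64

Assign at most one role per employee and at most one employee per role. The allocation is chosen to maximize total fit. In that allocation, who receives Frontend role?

Farahani receives Frontend role.

Optimal: Quispe→QA role (94 pts), Rossi→Lead role (86 pts), Ghosh→Data role (96 pts), Farahani→Frontend role (84 pts) — total 94+86+96+84 = 360 pts.
Max-entry greedy (repeatedly take the single best remaining cell) gives 319 pts, worse by 41.
Every other assignment is strictly worse.
Farahani's own top role is Lead role (97 pts), but forcing Farahani→Lead role and reassigning the rest optimally gives only 319 pts — worse by 41.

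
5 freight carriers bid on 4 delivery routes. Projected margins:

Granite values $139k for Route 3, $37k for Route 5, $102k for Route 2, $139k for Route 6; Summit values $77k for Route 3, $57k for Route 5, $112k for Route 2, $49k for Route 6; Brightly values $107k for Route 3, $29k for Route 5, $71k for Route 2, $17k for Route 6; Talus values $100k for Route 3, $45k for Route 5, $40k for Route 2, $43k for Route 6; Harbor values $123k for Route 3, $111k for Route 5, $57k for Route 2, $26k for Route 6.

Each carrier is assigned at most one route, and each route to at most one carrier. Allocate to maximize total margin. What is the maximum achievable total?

Treat this as an assignment problem: match each carrier to one route.
Optimal: Brightly→Route 3 ($107k), Harbor→Route 5 ($111k), Summit→Route 2 ($112k), Granite→Route 6 ($139k) — total 107+111+112+139 = $469k.
Row-greedy (each carrier in turn takes its best remaining route) gives $323k, worse by 146.
Next-best assignment: Talus→Route 3, Harbor→Route 5, Summit→Route 2, Granite→Route 6 = $462k.

Maximum total: $469k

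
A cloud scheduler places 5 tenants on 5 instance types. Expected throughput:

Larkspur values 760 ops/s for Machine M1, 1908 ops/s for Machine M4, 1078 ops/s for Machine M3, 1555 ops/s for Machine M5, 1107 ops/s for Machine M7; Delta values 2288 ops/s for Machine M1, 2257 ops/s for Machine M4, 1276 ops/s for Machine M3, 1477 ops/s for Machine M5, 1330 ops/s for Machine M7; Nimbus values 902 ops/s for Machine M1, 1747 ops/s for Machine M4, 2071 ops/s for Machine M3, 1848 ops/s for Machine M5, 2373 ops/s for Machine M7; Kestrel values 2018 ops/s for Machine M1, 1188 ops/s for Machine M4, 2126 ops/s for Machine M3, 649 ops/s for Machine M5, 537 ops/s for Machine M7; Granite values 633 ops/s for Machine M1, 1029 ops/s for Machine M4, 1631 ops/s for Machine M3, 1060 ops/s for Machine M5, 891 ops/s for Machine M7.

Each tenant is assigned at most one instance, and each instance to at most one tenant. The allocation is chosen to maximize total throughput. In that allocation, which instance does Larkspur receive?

Optimal: Larkspur→Machine M5 (1555 ops/s), Delta→Machine M4 (2257 ops/s), Nimbus→Machine M7 (2373 ops/s), Kestrel→Machine M1 (2018 ops/s), Granite→Machine M3 (1631 ops/s) — total 1555+2257+2373+2018+1631 = 9834 ops/s.
Column-greedy (each instance in turn goes to its best remaining tenant) gives 9061 ops/s, worse by 773.
Checked against all permutations: 9834 ops/s is optimal.
Larkspur's own top instance is Machine M4 (1908 ops/s), but forcing Larkspur→Machine M4 and reassigning the rest optimally gives only 9755 ops/s — worse by 79.

Larkspur receives Machine M5.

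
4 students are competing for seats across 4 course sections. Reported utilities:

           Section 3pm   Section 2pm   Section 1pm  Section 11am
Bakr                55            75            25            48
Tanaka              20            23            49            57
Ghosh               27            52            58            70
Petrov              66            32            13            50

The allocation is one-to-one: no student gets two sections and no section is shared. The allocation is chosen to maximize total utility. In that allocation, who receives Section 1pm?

Tanaka receives Section 1pm.

This is a one-to-one assignment (maximum-weight bipartite matching).
Optimal: Bakr→Section 2pm (75 points), Tanaka→Section 1pm (49 points), Ghosh→Section 11am (70 points), Petrov→Section 3pm (66 points) — total 75+49+70+66 = 260 points.
Row-greedy (each student in turn takes its best remaining section) gives 256 points, worse by 4.
Next-best assignment: Bakr→Section 2pm, Tanaka→Section 11am, Ghosh→Section 1pm, Petrov→Section 3pm = 256 points.
No other one-to-one assignment exceeds 260 points.
Tanaka's own top section is Section 11am (57 points), but forcing Tanaka→Section 11am and reassigning the rest optimally gives only 256 points — worse by 4.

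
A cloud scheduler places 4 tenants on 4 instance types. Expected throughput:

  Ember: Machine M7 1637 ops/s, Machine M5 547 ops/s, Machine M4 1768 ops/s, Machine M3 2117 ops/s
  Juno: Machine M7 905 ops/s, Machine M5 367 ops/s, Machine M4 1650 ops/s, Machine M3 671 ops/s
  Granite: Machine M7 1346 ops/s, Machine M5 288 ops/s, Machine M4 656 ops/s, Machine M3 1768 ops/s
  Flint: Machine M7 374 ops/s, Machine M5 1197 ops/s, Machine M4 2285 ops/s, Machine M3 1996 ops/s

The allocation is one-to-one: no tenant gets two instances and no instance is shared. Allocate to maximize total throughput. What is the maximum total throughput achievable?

Optimal: Ember→Machine M3 (2117 ops/s), Juno→Machine M4 (1650 ops/s), Granite→Machine M7 (1346 ops/s), Flint→Machine M5 (1197 ops/s) — total 2117+1650+1346+1197 = 6310 ops/s.
Column-greedy (each instance in turn goes to its best remaining tenant) gives 6252 ops/s, worse by 58.
Swapping Flint↔Juno (Flint→Machine M4 2285 ops/s, Juno→Machine M5 367 ops/s) loses 195.

Max total: 6310 ops/s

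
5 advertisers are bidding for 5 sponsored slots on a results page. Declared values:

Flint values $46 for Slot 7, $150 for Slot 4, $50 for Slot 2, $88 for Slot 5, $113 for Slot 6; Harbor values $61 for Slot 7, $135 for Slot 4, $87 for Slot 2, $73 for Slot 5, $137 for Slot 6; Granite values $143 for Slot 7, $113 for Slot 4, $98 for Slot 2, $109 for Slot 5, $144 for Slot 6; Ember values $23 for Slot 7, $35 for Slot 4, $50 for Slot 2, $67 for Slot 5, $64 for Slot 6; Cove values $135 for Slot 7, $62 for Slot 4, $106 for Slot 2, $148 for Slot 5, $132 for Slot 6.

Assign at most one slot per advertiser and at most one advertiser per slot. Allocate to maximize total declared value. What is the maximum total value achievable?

Maximum total: $628

Optimal: Flint→Slot 4 ($150), Harbor→Slot 6 ($137), Granite→Slot 7 ($143), Ember→Slot 2 ($50), Cove→Slot 5 ($148) — total 150+137+143+50+148 = $628.
Max-entry greedy (repeatedly take the single best remaining cell) gives $552, worse by 76.
Next-best assignment: Flint→Slot 4, Harbor→Slot 6, Granite→Slot 7, Ember→Slot 5, Cove→Slot 2 = $603.
Swapping Ember↔Granite (Ember→Slot 7 $23, Granite→Slot 2 $98) loses 72.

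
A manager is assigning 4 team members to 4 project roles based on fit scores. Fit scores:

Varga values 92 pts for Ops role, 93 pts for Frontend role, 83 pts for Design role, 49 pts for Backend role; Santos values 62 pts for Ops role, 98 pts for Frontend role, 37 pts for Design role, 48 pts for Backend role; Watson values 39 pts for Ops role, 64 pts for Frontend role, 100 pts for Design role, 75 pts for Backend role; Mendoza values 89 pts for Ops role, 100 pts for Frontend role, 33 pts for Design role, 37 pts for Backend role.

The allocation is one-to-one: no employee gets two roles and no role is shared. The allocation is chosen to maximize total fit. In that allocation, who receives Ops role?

Optimal: Varga→Design role (83 pts), Santos→Frontend role (98 pts), Watson→Backend role (75 pts), Mendoza→Ops role (89 pts) — total 83+98+75+89 = 345 pts.
Max-entry greedy (repeatedly take the single best remaining cell) gives 340 pts, worse by 5.
Next-best assignment: Varga→Ops role, Santos→Backend role, Watson→Design role, Mendoza→Frontend role = 340 pts.
Swapping Watson↔Santos (Watson→Frontend role 64 pts, Santos→Backend role 48 pts) loses 61.
No other one-to-one assignment exceeds 345 pts.
Mendoza's own top role is Frontend role (100 pts), but forcing Mendoza→Frontend role and reassigning the rest optimally gives only 340 pts — worse by 5.

Mendoza receives Ops role.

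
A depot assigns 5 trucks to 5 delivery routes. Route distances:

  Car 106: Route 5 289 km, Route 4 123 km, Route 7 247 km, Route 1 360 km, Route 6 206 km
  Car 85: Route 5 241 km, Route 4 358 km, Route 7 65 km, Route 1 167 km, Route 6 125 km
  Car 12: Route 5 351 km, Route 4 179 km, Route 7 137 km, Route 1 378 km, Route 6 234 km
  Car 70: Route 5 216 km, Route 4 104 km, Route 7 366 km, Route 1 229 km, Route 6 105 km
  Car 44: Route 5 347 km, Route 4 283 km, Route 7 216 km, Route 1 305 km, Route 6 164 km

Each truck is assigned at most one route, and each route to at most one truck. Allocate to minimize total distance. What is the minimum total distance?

Treat this as an assignment problem: match each truck to one route.
Optimal: Car 106→Route 4 (123 km), Car 85→Route 1 (167 km), Car 12→Route 7 (137 km), Car 70→Route 5 (216 km), Car 44→Route 6 (164 km) — total 123+167+137+216+164 = 807 km.
Min-entry greedy (repeatedly take the single cheapest remaining cell) gives 1000 km, worse by 193.
Swapping Car 70↔Car 106 (Car 70→Route 4 104 km, Car 106→Route 5 289 km) adds 54.
Checked against all permutations: 807 km is optimal.

Minimum total: 807 km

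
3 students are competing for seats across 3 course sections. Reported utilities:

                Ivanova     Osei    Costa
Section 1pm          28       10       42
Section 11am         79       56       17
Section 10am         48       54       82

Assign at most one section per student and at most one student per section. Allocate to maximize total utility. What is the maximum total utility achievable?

Optimal: Ivanova→Section 11am (79 points), Osei→Section 10am (54 points), Costa→Section 1pm (42 points) — total 79+54+42 = 175 points.
Max-entry greedy (repeatedly take the single best remaining cell) gives 171 points, worse by 4.
Swapping Ivanova↔Osei (Ivanova→Section 10am 48 points, Osei→Section 11am 56 points) loses 29.
Checked against all permutations: 175 points is optimal.

Max total: 175 points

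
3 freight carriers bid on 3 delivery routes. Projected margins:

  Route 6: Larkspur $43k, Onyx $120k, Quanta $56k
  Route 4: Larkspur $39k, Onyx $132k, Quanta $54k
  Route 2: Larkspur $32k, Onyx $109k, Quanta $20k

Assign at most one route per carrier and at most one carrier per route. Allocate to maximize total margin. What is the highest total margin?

Optimal: Larkspur→Route 2 ($32k), Onyx→Route 4 ($132k), Quanta→Route 6 ($56k) — total 32+132+56 = $220k.
Row-greedy (each carrier in turn takes its best remaining route) gives $195k, worse by 25.
Every other assignment is strictly worse.

Maximum total: $220k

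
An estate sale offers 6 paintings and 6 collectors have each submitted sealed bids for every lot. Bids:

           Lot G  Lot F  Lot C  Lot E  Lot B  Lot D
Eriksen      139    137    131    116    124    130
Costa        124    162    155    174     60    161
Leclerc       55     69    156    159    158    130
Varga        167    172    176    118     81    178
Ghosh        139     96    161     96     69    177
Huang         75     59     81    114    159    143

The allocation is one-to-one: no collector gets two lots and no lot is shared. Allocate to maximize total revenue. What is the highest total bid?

Treat this as an assignment problem: match each collector to one lot.
Optimal: Eriksen→Lot G ($139), Costa→Lot E ($174), Leclerc→Lot C ($156), Varga→Lot F ($172), Ghosh→Lot D ($177), Huang→Lot B ($159) — total 139+174+156+172+177+159 = $977.
Max-entry greedy (repeatedly take the single best remaining cell) gives $880, worse by 97.
Next-best assignment: Eriksen→Lot G, Costa→Lot F, Leclerc→Lot E, Varga→Lot C, Ghosh→Lot D, Huang→Lot B = $972.
Swapping Varga↔Ghosh (Varga→Lot D $178, Ghosh→Lot F $96) loses 75.

Max total: $977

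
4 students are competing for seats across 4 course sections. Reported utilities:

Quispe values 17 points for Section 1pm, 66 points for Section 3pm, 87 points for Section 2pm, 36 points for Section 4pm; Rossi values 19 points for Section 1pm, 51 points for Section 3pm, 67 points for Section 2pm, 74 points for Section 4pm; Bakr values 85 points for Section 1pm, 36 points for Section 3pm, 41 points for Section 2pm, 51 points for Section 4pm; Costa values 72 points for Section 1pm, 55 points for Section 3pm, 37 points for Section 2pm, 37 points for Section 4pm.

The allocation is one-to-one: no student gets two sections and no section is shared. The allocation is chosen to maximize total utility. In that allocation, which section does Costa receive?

Costa receives Section 3pm.

Treat this as an assignment problem: match each student to one section.
Optimal: Quispe→Section 2pm (87 points), Rossi→Section 4pm (74 points), Bakr→Section 1pm (85 points), Costa→Section 3pm (55 points) — total 87+74+85+55 = 301 points.
Column-greedy (each section in turn goes to its best remaining student) gives 255 points, worse by 46.
Costa's own top section is Section 1pm (72 points), but forcing Costa→Section 1pm and reassigning the rest optimally gives only 269 points — worse by 32.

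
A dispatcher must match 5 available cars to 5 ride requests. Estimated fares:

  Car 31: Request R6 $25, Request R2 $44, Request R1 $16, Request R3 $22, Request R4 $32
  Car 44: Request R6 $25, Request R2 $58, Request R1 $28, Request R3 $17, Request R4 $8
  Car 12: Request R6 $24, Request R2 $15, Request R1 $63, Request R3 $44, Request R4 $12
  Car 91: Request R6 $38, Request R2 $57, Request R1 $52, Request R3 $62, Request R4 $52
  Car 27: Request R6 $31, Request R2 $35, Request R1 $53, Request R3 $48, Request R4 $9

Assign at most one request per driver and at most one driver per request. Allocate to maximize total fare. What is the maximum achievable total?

Maximum total: $246

Treat this as an assignment problem: match each driver to one request.
Optimal: Car 31→Request R6 ($25), Car 44→Request R2 ($58), Car 12→Request R1 ($63), Car 91→Request R4 ($52), Car 27→Request R3 ($48) — total 25+58+63+52+48 = $246.
Column-greedy (each request in turn goes to its best remaining driver) gives $239, worse by 7.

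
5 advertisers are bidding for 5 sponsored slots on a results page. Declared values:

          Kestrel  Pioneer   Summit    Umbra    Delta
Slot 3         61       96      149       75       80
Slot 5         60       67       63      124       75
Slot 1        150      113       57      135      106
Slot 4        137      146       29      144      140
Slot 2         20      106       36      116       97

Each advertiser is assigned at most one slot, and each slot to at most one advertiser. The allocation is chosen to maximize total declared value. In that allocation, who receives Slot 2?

Pioneer receives Slot 2.

Optimal: Kestrel→Slot 1 ($150), Pioneer→Slot 2 ($106), Summit→Slot 3 ($149), Umbra→Slot 5 ($124), Delta→Slot 4 ($140) — total 150+106+149+124+140 = $669.
Max-entry greedy (repeatedly take the single best remaining cell) gives $666, worse by 3.
No other one-to-one assignment exceeds $669.
Pioneer's own top slot is Slot 4 ($146), but forcing Pioneer→Slot 4 and reassigning the rest optimally gives only $666 — worse by 3.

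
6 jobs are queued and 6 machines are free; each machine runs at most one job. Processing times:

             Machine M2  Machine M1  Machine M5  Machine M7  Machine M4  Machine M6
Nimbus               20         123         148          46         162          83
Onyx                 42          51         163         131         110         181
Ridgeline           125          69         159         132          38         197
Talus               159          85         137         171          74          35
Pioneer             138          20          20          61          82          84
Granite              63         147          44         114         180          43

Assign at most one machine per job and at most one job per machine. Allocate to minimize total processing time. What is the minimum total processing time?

Minimum total: 225 min

This is a one-to-one assignment (minimum-cost bipartite matching).
Optimal: Nimbus→Machine M7 (46 min), Onyx→Machine M2 (42 min), Ridgeline→Machine M4 (38 min), Talus→Machine M6 (35 min), Pioneer→Machine M1 (20 min), Granite→Machine M5 (44 min) — total 46+42+38+35+20+44 = 225 min.
Min-entry greedy (repeatedly take the single cheapest remaining cell) gives 288 min, worse by 63.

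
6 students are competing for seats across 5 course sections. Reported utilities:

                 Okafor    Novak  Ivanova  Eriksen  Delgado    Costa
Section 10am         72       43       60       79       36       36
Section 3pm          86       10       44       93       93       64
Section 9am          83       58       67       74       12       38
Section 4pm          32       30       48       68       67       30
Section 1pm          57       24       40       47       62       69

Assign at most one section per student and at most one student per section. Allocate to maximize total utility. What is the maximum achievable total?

Treat this as an assignment problem: match each student to one section.
Optimal: Ivanova→Section 10am (60 points), Delgado→Section 3pm (93 points), Okafor→Section 9am (83 points), Eriksen→Section 4pm (68 points), Costa→Section 1pm (69 points) — total 60+93+83+68+69 = 373 points.
Swapping Okafor↔Eriksen (Okafor→Section 4pm 32 points, Eriksen→Section 9am 74 points) loses 45.
No other one-to-one assignment exceeds 373 points.

Max total: 373 points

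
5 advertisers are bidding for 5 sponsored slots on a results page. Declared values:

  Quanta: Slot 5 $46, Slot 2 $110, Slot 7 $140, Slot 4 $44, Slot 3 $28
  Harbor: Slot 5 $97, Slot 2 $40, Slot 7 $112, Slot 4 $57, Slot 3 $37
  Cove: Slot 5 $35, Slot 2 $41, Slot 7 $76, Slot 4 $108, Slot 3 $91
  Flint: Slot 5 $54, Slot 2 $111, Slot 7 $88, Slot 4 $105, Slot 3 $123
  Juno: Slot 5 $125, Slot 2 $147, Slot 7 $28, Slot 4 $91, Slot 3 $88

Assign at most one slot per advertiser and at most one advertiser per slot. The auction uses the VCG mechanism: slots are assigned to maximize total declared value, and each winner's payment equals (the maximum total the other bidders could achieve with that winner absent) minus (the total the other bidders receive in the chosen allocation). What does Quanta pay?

Efficient allocation: Quanta→Slot 7 ($140), Harbor→Slot 5 ($97), Cove→Slot 4 ($108), Flint→Slot 3 ($123), Juno→Slot 2 ($147); total welfare W = $615.
Quanta receives Slot 7 at value $140, so the others get W − 140 = $475.
Without Quanta: best allocation of the remaining 4 bidders over all 5 slots is Harbor→Slot 7 ($112), Cove→Slot 4 ($108), Flint→Slot 3 ($123), Juno→Slot 2 ($147), total $490.
VCG payment = (others' best without Quanta) − (others' welfare with Quanta) = 490 − 475 = $15.

Quanta pays $15.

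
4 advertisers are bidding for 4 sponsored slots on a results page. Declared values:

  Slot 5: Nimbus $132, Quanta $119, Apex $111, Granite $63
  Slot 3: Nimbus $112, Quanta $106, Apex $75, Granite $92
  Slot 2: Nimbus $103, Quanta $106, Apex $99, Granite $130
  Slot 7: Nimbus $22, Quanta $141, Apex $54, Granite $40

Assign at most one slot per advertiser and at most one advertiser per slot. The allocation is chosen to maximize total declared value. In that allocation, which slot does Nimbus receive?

Nimbus receives Slot 3.

This is the linear assignment problem.
Optimal: Nimbus→Slot 3 ($112), Quanta→Slot 7 ($141), Apex→Slot 5 ($111), Granite→Slot 2 ($130) — total 112+141+111+130 = $494.
Max-entry greedy (repeatedly take the single best remaining cell) gives $478, worse by 16.
Nimbus's own top slot is Slot 5 ($132), but forcing Nimbus→Slot 5 and reassigning the rest optimally gives only $478 — worse by 16.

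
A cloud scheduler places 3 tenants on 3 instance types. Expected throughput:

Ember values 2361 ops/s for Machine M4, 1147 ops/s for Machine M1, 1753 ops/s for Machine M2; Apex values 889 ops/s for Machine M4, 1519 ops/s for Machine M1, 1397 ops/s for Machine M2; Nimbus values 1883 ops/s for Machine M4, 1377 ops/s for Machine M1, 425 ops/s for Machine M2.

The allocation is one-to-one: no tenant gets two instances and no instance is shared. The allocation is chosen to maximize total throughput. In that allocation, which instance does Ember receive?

This is a one-to-one assignment (maximum-weight bipartite matching).
Optimal: Ember→Machine M2 (1753 ops/s), Apex→Machine M1 (1519 ops/s), Nimbus→Machine M4 (1883 ops/s) — total 1753+1519+1883 = 5155 ops/s.
Max-entry greedy (repeatedly take the single best remaining cell) gives 4305 ops/s, worse by 850.
Next-best assignment: Ember→Machine M4, Apex→Machine M2, Nimbus→Machine M1 = 5135 ops/s.
Swapping Ember↔Nimbus (Ember→Machine M4 2361 ops/s, Nimbus→Machine M2 425 ops/s) loses 850.
Checked against all permutations: 5155 ops/s is optimal.
Ember's own top instance is Machine M4 (2361 ops/s), but forcing Ember→Machine M4 and reassigning the rest optimally gives only 5135 ops/s — worse by 20.

Ember receives Machine M2.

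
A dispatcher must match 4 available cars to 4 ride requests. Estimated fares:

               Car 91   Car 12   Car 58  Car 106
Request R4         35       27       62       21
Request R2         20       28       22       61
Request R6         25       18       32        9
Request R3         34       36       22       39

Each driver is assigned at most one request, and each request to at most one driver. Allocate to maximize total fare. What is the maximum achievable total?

Max total: $184

Treat this as an assignment problem: match each driver to one request.
Optimal: Car 91→Request R6 ($25), Car 12→Request R3 ($36), Car 58→Request R4 ($62), Car 106→Request R2 ($61) — total 25+36+62+61 = $184.
Row-greedy (each driver in turn takes its best remaining request) gives $164, worse by 20.
Checked against all permutations: $184 is optimal.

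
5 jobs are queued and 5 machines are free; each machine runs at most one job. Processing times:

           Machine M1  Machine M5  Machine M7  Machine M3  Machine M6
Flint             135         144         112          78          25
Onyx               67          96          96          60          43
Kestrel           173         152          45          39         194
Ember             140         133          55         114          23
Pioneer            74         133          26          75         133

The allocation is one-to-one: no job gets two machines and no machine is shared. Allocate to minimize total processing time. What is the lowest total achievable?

Treat this as an assignment problem: match each job to one machine.
Optimal: Flint→Machine M6 (25 min), Onyx→Machine M5 (96 min), Kestrel→Machine M3 (39 min), Ember→Machine M7 (55 min), Pioneer→Machine M1 (74 min) — total 25+96+39+55+74 = 289 min.
Min-entry greedy (repeatedly take the single cheapest remaining cell) gives 299 min, worse by 10.
Next-best assignment: Flint→Machine M6, Onyx→Machine M1, Kestrel→Machine M3, Ember→Machine M5, Pioneer→Machine M7 = 290 min.
No other one-to-one assignment undercuts 289 min.

Minimum total: 289 min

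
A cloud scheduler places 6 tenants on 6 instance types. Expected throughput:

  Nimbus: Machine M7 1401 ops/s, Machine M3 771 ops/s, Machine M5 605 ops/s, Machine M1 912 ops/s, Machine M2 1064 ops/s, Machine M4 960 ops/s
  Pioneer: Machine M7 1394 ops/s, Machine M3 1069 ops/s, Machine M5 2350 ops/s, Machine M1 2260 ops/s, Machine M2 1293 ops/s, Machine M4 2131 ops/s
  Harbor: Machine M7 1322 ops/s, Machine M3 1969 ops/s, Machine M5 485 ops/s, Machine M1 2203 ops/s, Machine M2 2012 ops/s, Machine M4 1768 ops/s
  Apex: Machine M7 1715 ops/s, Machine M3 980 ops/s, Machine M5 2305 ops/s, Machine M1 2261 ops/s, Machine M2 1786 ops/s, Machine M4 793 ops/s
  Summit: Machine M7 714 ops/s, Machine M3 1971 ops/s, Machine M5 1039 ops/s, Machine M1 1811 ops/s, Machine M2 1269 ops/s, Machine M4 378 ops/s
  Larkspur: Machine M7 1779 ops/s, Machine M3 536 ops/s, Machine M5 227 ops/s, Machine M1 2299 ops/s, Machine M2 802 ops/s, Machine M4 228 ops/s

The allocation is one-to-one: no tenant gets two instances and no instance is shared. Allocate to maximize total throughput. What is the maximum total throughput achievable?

Maximum total: 12119 ops/s

Optimal: Nimbus→Machine M7 (1401 ops/s), Pioneer→Machine M4 (2131 ops/s), Harbor→Machine M2 (2012 ops/s), Apex→Machine M5 (2305 ops/s), Summit→Machine M3 (1971 ops/s), Larkspur→Machine M1 (2299 ops/s) — total 1401+2131+2012+2305+1971+2299 = 12119 ops/s.
Column-greedy (each instance in turn goes to its best remaining tenant) gives 11333 ops/s, worse by 786.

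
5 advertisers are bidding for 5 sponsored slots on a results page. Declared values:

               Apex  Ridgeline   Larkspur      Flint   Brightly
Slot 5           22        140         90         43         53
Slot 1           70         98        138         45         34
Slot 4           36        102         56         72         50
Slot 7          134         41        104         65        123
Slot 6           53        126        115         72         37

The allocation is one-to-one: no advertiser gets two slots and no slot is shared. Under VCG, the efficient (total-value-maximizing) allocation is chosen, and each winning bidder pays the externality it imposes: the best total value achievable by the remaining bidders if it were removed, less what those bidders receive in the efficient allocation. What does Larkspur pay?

Larkspur pays $9.

Efficient allocation: Apex→Slot 7 ($134), Ridgeline→Slot 5 ($140), Larkspur→Slot 1 ($138), Flint→Slot 6 ($72), Brightly→Slot 4 ($50); total welfare W = $534.
Larkspur receives Slot 1 at value $138, so the others get W − 138 = $396.
Without Larkspur: best allocation of the remaining 4 bidders over all 5 slots is Apex→Slot 1 ($70), Ridgeline→Slot 5 ($140), Flint→Slot 4 ($72), Brightly→Slot 7 ($123), total $405.
VCG payment = (others' best without Larkspur) − (others' welfare with Larkspur) = 405 − 396 = $9.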